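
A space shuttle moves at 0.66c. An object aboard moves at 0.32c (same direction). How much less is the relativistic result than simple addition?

Classical: u' + v = 0.32 + 0.66 = 0.98c
Relativistic: u = (0.32 + 0.66)/(1 + 0.2112) = 0.98/1.2112 = 0.8091c
Difference: 0.98 - 0.8091 = 0.1709c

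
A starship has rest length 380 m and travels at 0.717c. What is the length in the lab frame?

Proper length L₀ = 380 m
γ = 1/√(1 - 0.717²) = 1.4346
L = L₀/γ = 380/1.4346 = 264.9 m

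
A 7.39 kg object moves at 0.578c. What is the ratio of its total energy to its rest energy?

E = γmc², E₀ = mc²
E/E₀ = γ = 1/√(1 - 0.578²) = 1.225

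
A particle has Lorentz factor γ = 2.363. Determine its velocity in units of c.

From γ = 1/√(1 - v²/c²):
1/γ² = 1/2.363² = 0.1791
v²/c² = 1 - 0.1791 = 0.8209
v/c = √(0.8209) = 0.9060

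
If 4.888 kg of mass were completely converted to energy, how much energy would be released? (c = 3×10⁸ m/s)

Using E = mc²:
c² = (3×10⁸)² = 9×10¹⁶ m²/s²
E = 4.888 × 9×10¹⁶ = 4.399×10¹⁷ J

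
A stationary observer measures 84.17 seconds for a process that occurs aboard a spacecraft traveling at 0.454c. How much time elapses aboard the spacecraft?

Dilated time Δt = 84.17 seconds
γ = 1/√(1 - 0.454²) = 1.1223
Δt₀ = Δt/γ = 84.17/1.1223 = 75.00 seconds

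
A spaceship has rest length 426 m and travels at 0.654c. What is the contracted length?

Proper length L₀ = 426 m
γ = 1/√(1 - 0.654²) = 1.3219
L = L₀/γ = 426/1.3219 = 322.3 m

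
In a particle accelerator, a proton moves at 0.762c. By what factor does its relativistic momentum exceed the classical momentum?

p_rel = γmv, p_class = mv
Ratio = γ = 1/√(1 - 0.762²)
= 1/√(0.419356) = 1.544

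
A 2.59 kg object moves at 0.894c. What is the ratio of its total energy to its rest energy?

E = γmc², E₀ = mc²
E/E₀ = γ = 1/√(1 - 0.894²) = 2.232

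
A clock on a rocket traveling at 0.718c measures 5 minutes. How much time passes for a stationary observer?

Proper time Δt₀ = 5 minutes
γ = 1/√(1 - 0.718²) = 1.43669
Δt = γΔt₀ = 1.43669 × 5 = 7.183 minutes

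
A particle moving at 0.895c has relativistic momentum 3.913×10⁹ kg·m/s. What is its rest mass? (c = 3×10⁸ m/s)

γ = 1/√(1 - 0.895²) = 2.2418
v = 0.895 × 3×10⁸ = 2.685×10⁸ m/s
m = p/(γv) = 3.913×10⁹/(2.2418 × 2.685×10⁸) = 6.501 kg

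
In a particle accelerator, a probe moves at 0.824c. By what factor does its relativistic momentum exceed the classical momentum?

p_rel = γmv, p_class = mv
Ratio = γ = 1/√(1 - 0.824²)
= 1/√(0.321024) = 1.765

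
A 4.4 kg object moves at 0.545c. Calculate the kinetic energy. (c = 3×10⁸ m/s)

γ = 1/√(1 - 0.545²) = 1.1927
γ - 1 = 0.1927
KE = (γ-1)mc² = 0.1927 × 4.4 × (3×10⁸)² = 7.631×10¹⁶ J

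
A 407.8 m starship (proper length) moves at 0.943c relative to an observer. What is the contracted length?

Proper length L₀ = 407.8 m
γ = 1/√(1 - 0.943²) = 3.005
L = L₀/γ = 407.8/3.005 = 135.7 m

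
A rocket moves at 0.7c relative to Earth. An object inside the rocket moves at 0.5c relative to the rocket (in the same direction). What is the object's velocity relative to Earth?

u = (u' + v)/(1 + u'v/c²)
Numerator: 0.5 + 0.7 = 1.2
Denominator: 1 + 0.35 = 1.35
u = 1.2/1.35 = 0.8889c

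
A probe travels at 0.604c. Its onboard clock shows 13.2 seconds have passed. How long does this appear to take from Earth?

Proper time Δt₀ = 13.2 seconds
γ = 1/√(1 - 0.604²) = 1.2547
Δt = γΔt₀ = 1.2547 × 13.2 = 16.56 seconds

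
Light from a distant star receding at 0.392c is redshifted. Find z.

β = 0.392
(1+β)/(1-β) = 1.392/0.608 = 2.2895
√(2.2895) = 1.5131
z = 1.5131 - 1 = 0.5131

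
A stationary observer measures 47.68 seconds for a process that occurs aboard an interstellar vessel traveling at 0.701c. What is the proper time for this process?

Dilated time Δt = 47.68 seconds
γ = 1/√(1 - 0.701²) = 1.4022
Δt₀ = Δt/γ = 47.68/1.4022 = 34.00 seconds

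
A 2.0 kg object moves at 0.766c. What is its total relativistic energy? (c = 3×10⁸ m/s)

γ = 1/√(1 - 0.766²) = 1.5556
mc² = 2.0 × (3×10⁸)² = 1.800×10¹⁷ J
E = γmc² = 1.5556 × 1.800×10¹⁷ = 2.800×10¹⁷ J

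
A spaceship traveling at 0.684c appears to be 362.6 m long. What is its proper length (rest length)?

Contracted length L = 362.6 m
γ = 1/√(1 - 0.684²) = 1.371
L₀ = γL = 1.371 × 362.6 = 497.1 m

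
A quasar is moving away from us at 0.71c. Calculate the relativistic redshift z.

β = 0.71
(1+β)/(1-β) = 1.71/0.29 = 5.897
√(5.897) = 2.428
z = 2.428 - 1 = 1.428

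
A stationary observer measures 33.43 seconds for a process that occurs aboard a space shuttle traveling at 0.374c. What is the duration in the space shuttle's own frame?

Dilated time Δt = 33.43 seconds
γ = 1/√(1 - 0.374²) = 1.0783
Δt₀ = Δt/γ = 33.43/1.0783 = 31.00 seconds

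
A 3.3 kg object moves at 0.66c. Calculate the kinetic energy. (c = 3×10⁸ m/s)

γ = 1/√(1 - 0.66²) = 1.33109
γ - 1 = 0.33109
KE = (γ-1)mc² = 0.33109 × 3.3 × (3×10⁸)² = 9.833×10¹⁶ J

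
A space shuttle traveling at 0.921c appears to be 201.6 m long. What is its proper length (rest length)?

Contracted length L = 201.6 m
γ = 1/√(1 - 0.921²) = 2.567
L₀ = γL = 2.567 × 201.6 = 517.5 m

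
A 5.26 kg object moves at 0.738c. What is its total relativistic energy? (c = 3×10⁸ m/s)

γ = 1/√(1 - 0.738²) = 1.4819
mc² = 5.26 × (3×10⁸)² = 4.734×10¹⁷ J
E = γmc² = 1.4819 × 4.734×10¹⁷ = 7.015×10¹⁷ J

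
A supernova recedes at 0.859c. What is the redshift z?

β = 0.859
(1+β)/(1-β) = 1.859/0.141 = 13.184
√(13.184) = 3.631
z = 3.631 - 1 = 2.631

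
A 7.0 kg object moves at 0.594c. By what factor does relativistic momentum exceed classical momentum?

p_rel = γmv, p_class = mv
Ratio = γ = 1/√(1 - 0.594²) = 1.243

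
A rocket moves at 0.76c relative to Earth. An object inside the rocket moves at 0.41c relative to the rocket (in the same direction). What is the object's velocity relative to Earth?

u = (u' + v)/(1 + u'v/c²)
Numerator: 0.41 + 0.76 = 1.17
Denominator: 1 + 0.3116 = 1.3116
u = 1.17/1.3116 = 0.8920c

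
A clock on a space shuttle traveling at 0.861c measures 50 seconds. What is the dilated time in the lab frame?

Proper time Δt₀ = 50 seconds
γ = 1/√(1 - 0.861²) = 1.9662
Δt = γΔt₀ = 1.9662 × 50 = 98.31 seconds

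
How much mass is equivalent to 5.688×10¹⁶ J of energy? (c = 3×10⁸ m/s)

From E = mc², we get m = E/c²
c² = (3×10⁸)² = 9×10¹⁶ m²/s²
m = 5.688×10¹⁶ / 9×10¹⁶ = 0.6320 kg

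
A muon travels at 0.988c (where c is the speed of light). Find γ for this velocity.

v/c = 0.988, so (v/c)² = 0.976144
1 - (v/c)² = 0.023856
γ = 1/√(0.023856) = 6.474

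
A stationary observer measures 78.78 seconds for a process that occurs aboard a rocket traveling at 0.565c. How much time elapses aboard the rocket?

Dilated time Δt = 78.78 seconds
γ = 1/√(1 - 0.565²) = 1.212
Δt₀ = Δt/γ = 78.78/1.212 = 65.00 seconds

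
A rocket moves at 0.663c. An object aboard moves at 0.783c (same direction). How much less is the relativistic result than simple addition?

Classical: u' + v = 0.783 + 0.663 = 1.446c
Relativistic: u = (0.783 + 0.663)/(1 + 0.519129) = 1.446/1.519129 = 0.9519c
Difference: 1.446 - 0.9519 = 0.4941c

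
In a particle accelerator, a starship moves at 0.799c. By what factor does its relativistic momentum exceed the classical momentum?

p_rel = γmv, p_class = mv
Ratio = γ = 1/√(1 - 0.799²)
= 1/√(0.361599) = 1.663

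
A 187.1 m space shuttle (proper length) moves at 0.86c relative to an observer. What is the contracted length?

Proper length L₀ = 187.1 m
γ = 1/√(1 - 0.86²) = 1.95965
L = L₀/γ = 187.1/1.95965 = 95.48 m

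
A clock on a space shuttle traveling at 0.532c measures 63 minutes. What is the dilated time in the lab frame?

Proper time Δt₀ = 63 minutes
γ = 1/√(1 - 0.532²) = 1.181
Δt = γΔt₀ = 1.181 × 63 = 74.40 minutes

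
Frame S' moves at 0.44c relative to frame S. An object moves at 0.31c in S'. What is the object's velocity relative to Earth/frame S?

u = (u' + v)/(1 + u'v/c²)
Numerator: 0.31 + 0.44 = 0.75
Denominator: 1 + 0.1364 = 1.1364
u = 0.75/1.1364 = 0.6600c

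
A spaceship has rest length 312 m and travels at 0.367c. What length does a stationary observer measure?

Proper length L₀ = 312 m
γ = 1/√(1 - 0.367²) = 1.075
L = L₀/γ = 312/1.075 = 290.2 m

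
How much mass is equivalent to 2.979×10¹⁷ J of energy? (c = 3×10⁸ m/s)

From E = mc², we get m = E/c²
c² = (3×10⁸)² = 9×10¹⁶ m²/s²
m = 2.979×10¹⁷ / 9×10¹⁶ = 3.310 kg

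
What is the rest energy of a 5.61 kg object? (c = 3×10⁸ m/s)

c² = (3×10⁸)² = 9.000×10¹⁶ m²/s²
E₀ = mc² = 5.61 × 9.000×10¹⁶ = 5.049×10¹⁷ J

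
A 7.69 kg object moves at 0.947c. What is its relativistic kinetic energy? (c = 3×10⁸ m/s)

γ = 1/√(1 - 0.947²) = 3.113
γ - 1 = 2.113
KE = (γ-1)mc² = 2.113 × 7.69 × (3×10⁸)² = 1.462×10¹⁸ J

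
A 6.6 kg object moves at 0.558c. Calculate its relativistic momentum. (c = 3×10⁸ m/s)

γ = 1/√(1 - 0.558²) = 1.205
v = 0.558 × 3×10⁸ = 1.674×10⁸ m/s
p = γmv = 1.205 × 6.6 × 1.674×10⁸ = 1.331×10⁹ kg·m/s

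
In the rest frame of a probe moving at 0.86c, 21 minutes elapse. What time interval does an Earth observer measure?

Proper time Δt₀ = 21 minutes
γ = 1/√(1 - 0.86²) = 1.9597
Δt = γΔt₀ = 1.9597 × 21 = 41.15 minutes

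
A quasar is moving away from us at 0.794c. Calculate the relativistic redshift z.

β = 0.794
(1+β)/(1-β) = 1.794/0.206 = 8.709
√(8.709) = 2.951
z = 2.951 - 1 = 1.951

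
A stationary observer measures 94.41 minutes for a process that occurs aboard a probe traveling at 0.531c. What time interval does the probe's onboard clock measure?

Dilated time Δt = 94.41 minutes
γ = 1/√(1 - 0.531²) = 1.1801
Δt₀ = Δt/γ = 94.41/1.1801 = 80.00 minutes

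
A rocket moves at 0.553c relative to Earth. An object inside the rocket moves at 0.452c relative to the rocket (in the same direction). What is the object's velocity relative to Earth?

u = (u' + v)/(1 + u'v/c²)
Numerator: 0.452 + 0.553 = 1.005
Denominator: 1 + 0.249956 = 1.249956
u = 1.005/1.249956 = 0.8040c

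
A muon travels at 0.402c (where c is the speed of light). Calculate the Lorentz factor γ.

v/c = 0.402, so (v/c)² = 0.161604
1 - (v/c)² = 0.838396
γ = 1/√(0.838396) = 1.092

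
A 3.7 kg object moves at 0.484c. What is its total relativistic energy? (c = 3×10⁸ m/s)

γ = 1/√(1 - 0.484²) = 1.14277
mc² = 3.7 × (3×10⁸)² = 3.330×10¹⁷ J
E = γmc² = 1.14277 × 3.330×10¹⁷ = 3.805×10¹⁷ J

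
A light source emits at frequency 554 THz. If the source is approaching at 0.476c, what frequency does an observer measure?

β = v/c = 0.476
(1+β)/(1-β) = 1.476/0.524 = 2.8168
Doppler factor = √(2.8168) = 1.6783
f_obs = 554 × 1.6783 = 929.8 THz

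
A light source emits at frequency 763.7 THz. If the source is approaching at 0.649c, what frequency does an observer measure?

β = v/c = 0.649
(1+β)/(1-β) = 1.649/0.351 = 4.698
Doppler factor = √(4.698) = 2.167
f_obs = 763.7 × 2.167 = 1655 THz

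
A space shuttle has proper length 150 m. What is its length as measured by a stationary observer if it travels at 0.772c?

Proper length L₀ = 150 m
γ = 1/√(1 - 0.772²) = 1.5733
L = L₀/γ = 150/1.5733 = 95.34 m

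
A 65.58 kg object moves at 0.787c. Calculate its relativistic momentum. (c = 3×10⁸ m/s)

γ = 1/√(1 - 0.787²) = 1.621
v = 0.787 × 3×10⁸ = 2.361×10⁸ m/s
p = γmv = 1.621 × 65.58 × 2.361×10⁸ = 2.510×10¹⁰ kg·m/s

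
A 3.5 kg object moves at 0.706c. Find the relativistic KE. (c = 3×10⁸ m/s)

γ = 1/√(1 - 0.706²) = 1.412
γ - 1 = 0.4120
KE = (γ-1)mc² = 0.4120 × 3.5 × (3×10⁸)² = 1.298×10¹⁷ J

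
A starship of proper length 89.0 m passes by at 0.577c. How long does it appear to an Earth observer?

Proper length L₀ = 89.0 m
γ = 1/√(1 - 0.577²) = 1.2244
L = L₀/γ = 89.0/1.2244 = 72.69 m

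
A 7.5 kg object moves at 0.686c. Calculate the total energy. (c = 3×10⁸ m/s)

γ = 1/√(1 - 0.686²) = 1.3744
mc² = 7.5 × (3×10⁸)² = 6.750×10¹⁷ J
E = γmc² = 1.3744 × 6.750×10¹⁷ = 9.277×10¹⁷ J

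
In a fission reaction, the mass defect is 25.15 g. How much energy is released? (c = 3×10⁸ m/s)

Convert mass defect: Δm = 25.15 g = 0.02515 kg
E = Δm·c² = 0.02515 × (3×10⁸)²
= 0.02515 × 9×10¹⁶ = 2.264×10¹⁵ J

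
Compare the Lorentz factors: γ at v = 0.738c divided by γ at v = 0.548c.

γ₁ = 1/√(1 - 0.738²) = 1.482
γ₂ = 1/√(1 - 0.548²) = 1.195
γ₁/γ₂ = 1.482/1.195 = 1.240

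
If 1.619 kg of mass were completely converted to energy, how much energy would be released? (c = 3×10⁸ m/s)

Using E = mc²:
c² = (3×10⁸)² = 9×10¹⁶ m²/s²
E = 1.619 × 9×10¹⁶ = 1.457×10¹⁷ J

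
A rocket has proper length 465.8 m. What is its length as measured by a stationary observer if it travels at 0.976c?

Proper length L₀ = 465.8 m
γ = 1/√(1 - 0.976²) = 4.592
L = L₀/γ = 465.8/4.592 = 101.4 m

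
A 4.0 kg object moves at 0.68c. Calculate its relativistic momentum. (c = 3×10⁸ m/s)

γ = 1/√(1 - 0.68²) = 1.364
v = 0.68 × 3×10⁸ = 2.040×10⁸ m/s
p = γmv = 1.364 × 4.0 × 2.040×10⁸ = 1.113×10⁹ kg·m/s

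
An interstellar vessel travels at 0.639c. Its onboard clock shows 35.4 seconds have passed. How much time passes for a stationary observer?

Proper time Δt₀ = 35.4 seconds
γ = 1/√(1 - 0.639²) = 1.300
Δt = γΔt₀ = 1.300 × 35.4 = 46.02 seconds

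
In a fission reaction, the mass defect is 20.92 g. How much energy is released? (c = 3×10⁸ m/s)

Convert mass defect: Δm = 20.92 g = 0.02092 kg
E = Δm·c² = 0.02092 × (3×10⁸)²
= 0.02092 × 9×10¹⁶ = 1.883×10¹⁵ J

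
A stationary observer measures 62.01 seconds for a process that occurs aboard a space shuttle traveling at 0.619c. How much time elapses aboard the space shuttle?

Dilated time Δt = 62.01 seconds
γ = 1/√(1 - 0.619²) = 1.2733
Δt₀ = Δt/γ = 62.01/1.2733 = 48.70 seconds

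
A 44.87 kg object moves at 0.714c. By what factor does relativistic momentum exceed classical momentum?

p_rel = γmv, p_class = mv
Ratio = γ = 1/√(1 - 0.714²) = 1.428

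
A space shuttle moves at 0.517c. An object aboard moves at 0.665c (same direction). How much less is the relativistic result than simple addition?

Classical: u' + v = 0.665 + 0.517 = 1.182c
Relativistic: u = (0.665 + 0.517)/(1 + 0.343805) = 1.182/1.343805 = 0.8796c
Difference: 1.182 - 0.8796 = 0.3024c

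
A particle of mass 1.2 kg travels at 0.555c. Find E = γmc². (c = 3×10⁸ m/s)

γ = 1/√(1 - 0.555²) = 1.202
mc² = 1.2 × (3×10⁸)² = 1.080×10¹⁷ J
E = γmc² = 1.202 × 1.080×10¹⁷ = 1.298×10¹⁷ J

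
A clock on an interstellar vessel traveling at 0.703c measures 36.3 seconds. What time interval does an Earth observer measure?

Proper time Δt₀ = 36.3 seconds
γ = 1/√(1 - 0.703²) = 1.406
Δt = γΔt₀ = 1.406 × 36.3 = 51.04 seconds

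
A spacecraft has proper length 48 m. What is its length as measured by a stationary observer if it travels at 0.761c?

Proper length L₀ = 48 m
γ = 1/√(1 - 0.761²) = 1.5414
L = L₀/γ = 48/1.5414 = 31.14 m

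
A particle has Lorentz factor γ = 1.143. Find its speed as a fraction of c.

From γ = 1/√(1 - v²/c²):
1/γ² = 1/1.143² = 0.76543
v²/c² = 1 - 0.76543 = 0.23457
v/c = √(0.23457) = 0.4843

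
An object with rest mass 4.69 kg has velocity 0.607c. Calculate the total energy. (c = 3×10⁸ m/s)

γ = 1/√(1 - 0.607²) = 1.2583
mc² = 4.69 × (3×10⁸)² = 4.221×10¹⁷ J
E = γmc² = 1.2583 × 4.221×10¹⁷ = 5.311×10¹⁷ J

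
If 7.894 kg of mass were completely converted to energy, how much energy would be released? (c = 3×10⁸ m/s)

Using E = mc²:
c² = (3×10⁸)² = 9×10¹⁶ m²/s²
E = 7.894 × 9×10¹⁶ = 7.105×10¹⁷ J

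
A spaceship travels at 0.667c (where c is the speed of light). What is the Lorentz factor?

v/c = 0.667, so (v/c)² = 0.444889
1 - (v/c)² = 0.555111
γ = 1/√(0.555111) = 1.342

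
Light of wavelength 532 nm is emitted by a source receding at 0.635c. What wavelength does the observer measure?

β = 0.635
Wavelength Doppler factor = √(1.635/0.365) = √(4.479) = 2.116
λ_obs = 532 × 2.116 = 1126 nm (redshift)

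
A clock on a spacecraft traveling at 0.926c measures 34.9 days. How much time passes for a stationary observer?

Proper time Δt₀ = 34.9 days
γ = 1/√(1 - 0.926²) = 2.6488
Δt = γΔt₀ = 2.6488 × 34.9 = 92.44 days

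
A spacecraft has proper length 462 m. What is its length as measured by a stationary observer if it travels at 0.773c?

Proper length L₀ = 462 m
γ = 1/√(1 - 0.773²) = 1.576
L = L₀/γ = 462/1.576 = 293.1 m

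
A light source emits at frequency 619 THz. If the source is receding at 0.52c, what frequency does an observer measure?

β = v/c = 0.52
(1-β)/(1+β) = 0.48/1.52 = 0.31579
Doppler factor = √(0.31579) = 0.56195
f_obs = 619 × 0.56195 = 347.8 THz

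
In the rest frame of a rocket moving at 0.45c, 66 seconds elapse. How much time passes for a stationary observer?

Proper time Δt₀ = 66 seconds
γ = 1/√(1 - 0.45²) = 1.1198
Δt = γΔt₀ = 1.1198 × 66 = 73.91 seconds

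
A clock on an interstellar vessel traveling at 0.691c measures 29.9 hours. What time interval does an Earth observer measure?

Proper time Δt₀ = 29.9 hours
γ = 1/√(1 - 0.691²) = 1.3834
Δt = γΔt₀ = 1.3834 × 29.9 = 41.36 hours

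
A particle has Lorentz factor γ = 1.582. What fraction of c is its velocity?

From γ = 1/√(1 - v²/c²):
1/γ² = 1/1.582² = 0.3996
v²/c² = 1 - 0.3996 = 0.6004
v/c = √(0.6004) = 0.7749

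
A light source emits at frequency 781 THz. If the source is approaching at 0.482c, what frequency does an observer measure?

β = v/c = 0.482
(1+β)/(1-β) = 1.482/0.518 = 2.861
Doppler factor = √(2.861) = 1.691
f_obs = 781 × 1.691 = 1321 THz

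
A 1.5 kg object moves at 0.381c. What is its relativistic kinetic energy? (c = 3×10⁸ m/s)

γ = 1/√(1 - 0.381²) = 1.08158
γ - 1 = 0.08158
KE = (γ-1)mc² = 0.08158 × 1.5 × (3×10⁸)² = 1.101×10¹⁶ J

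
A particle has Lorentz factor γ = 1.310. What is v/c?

From γ = 1/√(1 - v²/c²):
1/γ² = 1/1.310² = 0.5827
v²/c² = 1 - 0.5827 = 0.4173
v/c = √(0.4173) = 0.6460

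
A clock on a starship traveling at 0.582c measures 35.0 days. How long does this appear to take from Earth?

Proper time Δt₀ = 35.0 days
γ = 1/√(1 - 0.582²) = 1.2297
Δt = γΔt₀ = 1.2297 × 35.0 = 43.04 days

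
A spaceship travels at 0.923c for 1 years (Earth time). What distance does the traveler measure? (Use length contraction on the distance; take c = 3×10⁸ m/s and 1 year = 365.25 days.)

Earth distance: d = v × t = 0.923c × 1 yr = 8.738×10¹⁵ m
γ = 2.599
d' = d/γ = 8.738×10¹⁵/2.599 = 3.362×10¹⁵ m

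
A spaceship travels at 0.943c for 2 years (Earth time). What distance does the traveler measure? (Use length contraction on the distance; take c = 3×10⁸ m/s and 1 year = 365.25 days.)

Earth distance: d = v × t = 0.943c × 2 yr = 1.7855×10¹⁶ m
γ = 3.0049
d' = d/γ = 1.7855×10¹⁶/3.0049 = 5.942×10¹⁵ m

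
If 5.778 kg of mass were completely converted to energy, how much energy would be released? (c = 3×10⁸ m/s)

Using E = mc²:
c² = (3×10⁸)² = 9×10¹⁶ m²/s²
E = 5.778 × 9×10¹⁶ = 5.200×10¹⁷ J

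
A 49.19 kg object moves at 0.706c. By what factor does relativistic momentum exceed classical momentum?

p_rel = γmv, p_class = mv
Ratio = γ = 1/√(1 - 0.706²) = 1.412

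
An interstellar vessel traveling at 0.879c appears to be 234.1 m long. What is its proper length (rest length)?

Contracted length L = 234.1 m
γ = 1/√(1 - 0.879²) = 2.0972
L₀ = γL = 2.0972 × 234.1 = 491.0 m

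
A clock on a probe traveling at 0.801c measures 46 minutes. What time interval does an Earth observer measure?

Proper time Δt₀ = 46 minutes
γ = 1/√(1 - 0.801²) = 1.6704
Δt = γΔt₀ = 1.6704 × 46 = 76.84 minutes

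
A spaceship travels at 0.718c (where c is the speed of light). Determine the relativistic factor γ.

v/c = 0.718, so (v/c)² = 0.515524
1 - (v/c)² = 0.484476
γ = 1/√(0.484476) = 1.437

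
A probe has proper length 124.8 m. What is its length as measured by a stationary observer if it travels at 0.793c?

Proper length L₀ = 124.8 m
γ = 1/√(1 - 0.793²) = 1.6414
L = L₀/γ = 124.8/1.6414 = 76.03 m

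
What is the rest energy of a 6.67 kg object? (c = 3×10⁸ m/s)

c² = (3×10⁸)² = 9.000×10¹⁶ m²/s²
E₀ = mc² = 6.67 × 9.000×10¹⁶ = 6.003×10¹⁷ J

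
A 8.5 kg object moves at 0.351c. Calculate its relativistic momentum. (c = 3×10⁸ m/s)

γ = 1/√(1 - 0.351²) = 1.068
v = 0.351 × 3×10⁸ = 1.053×10⁸ m/s
p = γmv = 1.068 × 8.5 × 1.053×10⁸ = 9.559×10⁸ kg·m/s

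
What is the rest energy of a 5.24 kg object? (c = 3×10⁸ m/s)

c² = (3×10⁸)² = 9.000×10¹⁶ m²/s²
E₀ = mc² = 5.24 × 9.000×10¹⁶ = 4.716×10¹⁷ J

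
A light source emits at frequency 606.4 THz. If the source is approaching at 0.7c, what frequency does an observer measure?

β = v/c = 0.7
(1+β)/(1-β) = 1.7/0.3 = 5.667
Doppler factor = √(5.667) = 2.3805
f_obs = 606.4 × 2.3805 = 1444 THz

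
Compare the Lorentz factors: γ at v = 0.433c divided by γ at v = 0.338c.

γ₁ = 1/√(1 - 0.433²) = 1.1094
γ₂ = 1/√(1 - 0.338²) = 1.0625
γ₁/γ₂ = 1.1094/1.0625 = 1.044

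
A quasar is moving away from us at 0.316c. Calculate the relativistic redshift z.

β = 0.316
(1+β)/(1-β) = 1.316/0.684 = 1.924
√(1.924) = 1.3871
z = 1.3871 - 1 = 0.3871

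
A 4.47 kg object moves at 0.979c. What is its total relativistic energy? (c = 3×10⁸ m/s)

γ = 1/√(1 - 0.979²) = 4.905
mc² = 4.47 × (3×10⁸)² = 4.023×10¹⁷ J
E = γmc² = 4.905 × 4.023×10¹⁷ = 1.973×10¹⁸ J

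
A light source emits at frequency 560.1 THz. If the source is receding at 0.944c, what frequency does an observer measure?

β = v/c = 0.944
(1-β)/(1+β) = 0.056/1.944 = 0.0288066
Doppler factor = √(0.0288066) = 0.169725
f_obs = 560.1 × 0.169725 = 95.06 THz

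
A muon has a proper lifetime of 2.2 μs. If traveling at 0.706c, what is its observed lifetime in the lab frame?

Proper lifetime τ₀ = 2.2 μs
γ = 1/√(1 - 0.706²) = 1.412
τ = γτ₀ = 1.412 × 2.2 μs = 3.106 μs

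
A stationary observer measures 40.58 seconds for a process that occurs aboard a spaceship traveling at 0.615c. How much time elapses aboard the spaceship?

Dilated time Δt = 40.58 seconds
γ = 1/√(1 - 0.615²) = 1.268
Δt₀ = Δt/γ = 40.58/1.268 = 32.00 seconds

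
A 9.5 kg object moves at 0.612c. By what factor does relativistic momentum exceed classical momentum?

p_rel = γmv, p_class = mv
Ratio = γ = 1/√(1 - 0.612²) = 1.264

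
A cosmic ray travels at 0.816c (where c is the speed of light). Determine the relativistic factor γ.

v/c = 0.816, so (v/c)² = 0.665856
1 - (v/c)² = 0.334144
γ = 1/√(0.334144) = 1.730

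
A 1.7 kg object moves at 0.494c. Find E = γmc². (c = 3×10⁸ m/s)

γ = 1/√(1 - 0.494²) = 1.150
mc² = 1.7 × (3×10⁸)² = 1.530×10¹⁷ J
E = γmc² = 1.150 × 1.530×10¹⁷ = 1.760×10¹⁷ J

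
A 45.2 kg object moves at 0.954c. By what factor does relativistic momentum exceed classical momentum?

p_rel = γmv, p_class = mv
Ratio = γ = 1/√(1 - 0.954²) = 3.335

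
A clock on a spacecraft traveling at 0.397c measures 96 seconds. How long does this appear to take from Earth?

Proper time Δt₀ = 96 seconds
γ = 1/√(1 - 0.397²) = 1.090
Δt = γΔt₀ = 1.090 × 96 = 104.6 seconds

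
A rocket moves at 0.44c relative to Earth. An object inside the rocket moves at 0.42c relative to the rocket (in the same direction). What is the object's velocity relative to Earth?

u = (u' + v)/(1 + u'v/c²)
Numerator: 0.42 + 0.44 = 0.86
Denominator: 1 + 0.1848 = 1.1848
u = 0.86/1.1848 = 0.7259c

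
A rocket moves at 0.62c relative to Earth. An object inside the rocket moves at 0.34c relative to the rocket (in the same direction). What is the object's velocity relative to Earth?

u = (u' + v)/(1 + u'v/c²)
Numerator: 0.34 + 0.62 = 0.96
Denominator: 1 + 0.2108 = 1.2108
u = 0.96/1.2108 = 0.7929c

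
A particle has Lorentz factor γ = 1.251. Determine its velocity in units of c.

From γ = 1/√(1 - v²/c²):
1/γ² = 1/1.251² = 0.638977
v²/c² = 1 - 0.638977 = 0.361023
v/c = √(0.361023) = 0.6009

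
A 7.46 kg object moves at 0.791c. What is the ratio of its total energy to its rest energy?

E = γmc², E₀ = mc²
E/E₀ = γ = 1/√(1 - 0.791²) = 1.634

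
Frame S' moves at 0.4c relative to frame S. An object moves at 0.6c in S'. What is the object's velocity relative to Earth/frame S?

u = (u' + v)/(1 + u'v/c²)
Numerator: 0.6 + 0.4 = 1
Denominator: 1 + 0.24 = 1.24
u = 1/1.24 = 0.8065c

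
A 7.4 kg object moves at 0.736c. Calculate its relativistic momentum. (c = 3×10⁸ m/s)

γ = 1/√(1 - 0.736²) = 1.47715
v = 0.736 × 3×10⁸ = 2.208×10⁸ m/s
p = γmv = 1.47715 × 7.4 × 2.208×10⁸ = 2.414×10⁹ kg·m/s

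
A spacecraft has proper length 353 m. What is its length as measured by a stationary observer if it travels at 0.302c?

Proper length L₀ = 353 m
γ = 1/√(1 - 0.302²) = 1.049
L = L₀/γ = 353/1.049 = 336.5 m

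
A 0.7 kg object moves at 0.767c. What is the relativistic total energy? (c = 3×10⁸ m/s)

γ = 1/√(1 - 0.767²) = 1.55849
mc² = 0.7 × (3×10⁸)² = 6.300×10¹⁶ J
E = γmc² = 1.55849 × 6.300×10¹⁶ = 9.818×10¹⁶ J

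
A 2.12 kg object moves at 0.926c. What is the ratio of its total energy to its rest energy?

E = γmc², E₀ = mc²
E/E₀ = γ = 1/√(1 - 0.926²) = 2.649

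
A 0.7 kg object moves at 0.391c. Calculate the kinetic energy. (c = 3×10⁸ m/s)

γ = 1/√(1 - 0.391²) = 1.086495
γ - 1 = 0.086495
KE = (γ-1)mc² = 0.086495 × 0.7 × (3×10⁸)² = 5.449×10¹⁵ J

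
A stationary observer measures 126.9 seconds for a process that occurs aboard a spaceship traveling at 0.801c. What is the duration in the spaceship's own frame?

Dilated time Δt = 126.9 seconds
γ = 1/√(1 - 0.801²) = 1.6704
Δt₀ = Δt/γ = 126.9/1.6704 = 75.97 seconds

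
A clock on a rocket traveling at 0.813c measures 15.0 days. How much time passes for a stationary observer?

Proper time Δt₀ = 15.0 days
γ = 1/√(1 - 0.813²) = 1.717
Δt = γΔt₀ = 1.717 × 15.0 = 25.76 days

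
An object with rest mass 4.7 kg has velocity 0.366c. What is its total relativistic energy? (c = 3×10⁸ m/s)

γ = 1/√(1 - 0.366²) = 1.07456
mc² = 4.7 × (3×10⁸)² = 4.230×10¹⁷ J
E = γmc² = 1.07456 × 4.230×10¹⁷ = 4.545×10¹⁷ J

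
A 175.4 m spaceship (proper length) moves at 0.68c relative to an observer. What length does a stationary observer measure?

Proper length L₀ = 175.4 m
γ = 1/√(1 - 0.68²) = 1.364
L = L₀/γ = 175.4/1.364 = 128.6 m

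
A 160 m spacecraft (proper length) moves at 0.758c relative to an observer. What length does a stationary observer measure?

Proper length L₀ = 160 m
γ = 1/√(1 - 0.758²) = 1.533
L = L₀/γ = 160/1.533 = 104.4 m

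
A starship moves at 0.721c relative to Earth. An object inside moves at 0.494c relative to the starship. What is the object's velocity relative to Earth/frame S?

u = (u' + v)/(1 + u'v/c²)
Numerator: 0.494 + 0.721 = 1.215
Denominator: 1 + 0.356174 = 1.356174
u = 1.215/1.356174 = 0.8959c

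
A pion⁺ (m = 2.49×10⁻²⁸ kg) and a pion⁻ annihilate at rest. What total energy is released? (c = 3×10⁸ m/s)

Both particles have the same rest mass, so total mass = 2m
E = 2m·c² = 2 × 2.49×10⁻²⁸ × (3×10⁸)²
= 2 × 2.49×10⁻²⁸ × 9×10¹⁶
= 4.482×10⁻¹¹ J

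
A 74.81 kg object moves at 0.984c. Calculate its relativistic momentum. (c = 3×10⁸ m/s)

γ = 1/√(1 - 0.984²) = 5.61267
v = 0.984 × 3×10⁸ = 2.952×10⁸ m/s
p = γmv = 5.61267 × 74.81 × 2.952×10⁸ = 1.239×10¹¹ kg·m/s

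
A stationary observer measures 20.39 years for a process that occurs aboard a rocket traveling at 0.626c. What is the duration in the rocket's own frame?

Dilated time Δt = 20.39 years
γ = 1/√(1 - 0.626²) = 1.282
Δt₀ = Δt/γ = 20.39/1.282 = 15.90 years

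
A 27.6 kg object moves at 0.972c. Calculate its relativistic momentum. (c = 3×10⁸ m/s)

γ = 1/√(1 - 0.972²) = 4.256
v = 0.972 × 3×10⁸ = 2.916×10⁸ m/s
p = γmv = 4.256 × 27.6 × 2.916×10⁸ = 3.425×10¹⁰ kg·m/s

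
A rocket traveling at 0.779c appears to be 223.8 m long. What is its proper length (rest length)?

Contracted length L = 223.8 m
γ = 1/√(1 - 0.779²) = 1.5948
L₀ = γL = 1.5948 × 223.8 = 356.9 m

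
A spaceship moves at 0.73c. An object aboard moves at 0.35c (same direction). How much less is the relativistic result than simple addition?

Classical: u' + v = 0.35 + 0.73 = 1.08c
Relativistic: u = (0.35 + 0.73)/(1 + 0.2555) = 1.08/1.2555 = 0.8602c
Difference: 1.08 - 0.8602 = 0.2198c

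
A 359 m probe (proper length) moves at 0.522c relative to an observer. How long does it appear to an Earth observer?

Proper length L₀ = 359 m
γ = 1/√(1 - 0.522²) = 1.1724
L = L₀/γ = 359/1.1724 = 306.2 m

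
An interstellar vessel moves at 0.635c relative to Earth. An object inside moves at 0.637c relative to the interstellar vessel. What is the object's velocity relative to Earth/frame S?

u = (u' + v)/(1 + u'v/c²)
Numerator: 0.637 + 0.635 = 1.272
Denominator: 1 + 0.404495 = 1.404495
u = 1.272/1.404495 = 0.9057c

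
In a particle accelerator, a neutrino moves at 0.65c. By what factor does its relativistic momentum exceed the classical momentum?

p_rel = γmv, p_class = mv
Ratio = γ = 1/√(1 - 0.65²)
= 1/√(0.5775) = 1.316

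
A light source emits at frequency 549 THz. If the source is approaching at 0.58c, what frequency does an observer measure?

β = v/c = 0.58
(1+β)/(1-β) = 1.58/0.42 = 3.762
Doppler factor = √(3.762) = 1.940
f_obs = 549 × 1.940 = 1065 THz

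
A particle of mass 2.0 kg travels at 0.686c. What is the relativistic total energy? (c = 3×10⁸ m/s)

γ = 1/√(1 - 0.686²) = 1.3744
mc² = 2.0 × (3×10⁸)² = 1.800×10¹⁷ J
E = γmc² = 1.3744 × 1.800×10¹⁷ = 2.474×10¹⁷ J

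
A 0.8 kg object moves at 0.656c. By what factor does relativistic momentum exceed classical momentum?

p_rel = γmv, p_class = mv
Ratio = γ = 1/√(1 - 0.656²) = 1.325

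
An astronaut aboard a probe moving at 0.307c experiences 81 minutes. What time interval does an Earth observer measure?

Proper time Δt₀ = 81 minutes
γ = 1/√(1 - 0.307²) = 1.0507
Δt = γΔt₀ = 1.0507 × 81 = 85.11 minutes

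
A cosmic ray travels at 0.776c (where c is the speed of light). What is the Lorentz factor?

v/c = 0.776, so (v/c)² = 0.602176
1 - (v/c)² = 0.397824
γ = 1/√(0.397824) = 1.585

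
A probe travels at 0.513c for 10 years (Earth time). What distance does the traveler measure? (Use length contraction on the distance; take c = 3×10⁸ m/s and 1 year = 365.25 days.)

Earth distance: d = v × t = 0.513c × 10 yr = 4.857×10¹⁶ m
γ = 1.165
d' = d/γ = 4.857×10¹⁶/1.165 = 4.169×10¹⁶ m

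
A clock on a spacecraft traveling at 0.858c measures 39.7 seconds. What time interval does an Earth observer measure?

Proper time Δt₀ = 39.7 seconds
γ = 1/√(1 - 0.858²) = 1.9469
Δt = γΔt₀ = 1.9469 × 39.7 = 77.29 seconds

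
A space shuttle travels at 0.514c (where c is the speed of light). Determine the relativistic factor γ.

v/c = 0.514, so (v/c)² = 0.264196
1 - (v/c)² = 0.735804
γ = 1/√(0.735804) = 1.166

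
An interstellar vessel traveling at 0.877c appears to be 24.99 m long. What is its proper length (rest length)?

Contracted length L = 24.99 m
γ = 1/√(1 - 0.877²) = 2.0812
L₀ = γL = 2.0812 × 24.99 = 52.01 m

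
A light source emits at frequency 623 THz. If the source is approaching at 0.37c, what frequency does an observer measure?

β = v/c = 0.37
(1+β)/(1-β) = 1.37/0.63 = 2.1746
Doppler factor = √(2.1746) = 1.4747
f_obs = 623 × 1.4747 = 918.7 THz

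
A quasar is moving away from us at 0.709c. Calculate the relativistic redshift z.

β = 0.709
(1+β)/(1-β) = 1.709/0.291 = 5.873
√(5.873) = 2.423
z = 2.423 - 1 = 1.423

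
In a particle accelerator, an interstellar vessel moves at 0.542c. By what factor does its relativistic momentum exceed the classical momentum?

p_rel = γmv, p_class = mv
Ratio = γ = 1/√(1 - 0.542²)
= 1/√(0.706236) = 1.190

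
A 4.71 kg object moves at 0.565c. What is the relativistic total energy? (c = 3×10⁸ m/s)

γ = 1/√(1 - 0.565²) = 1.212
mc² = 4.71 × (3×10⁸)² = 4.239×10¹⁷ J
E = γmc² = 1.212 × 4.239×10¹⁷ = 5.138×10¹⁷ J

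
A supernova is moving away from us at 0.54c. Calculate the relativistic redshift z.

β = 0.54
(1+β)/(1-β) = 1.54/0.46 = 3.3478
√(3.3478) = 1.8297
z = 1.8297 - 1 = 0.8297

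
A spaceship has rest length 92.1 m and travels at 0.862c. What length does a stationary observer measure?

Proper length L₀ = 92.1 m
γ = 1/√(1 - 0.862²) = 1.9727
L = L₀/γ = 92.1/1.9727 = 46.69 m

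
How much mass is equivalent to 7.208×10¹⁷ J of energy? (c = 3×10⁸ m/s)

From E = mc², we get m = E/c²
c² = (3×10⁸)² = 9×10¹⁶ m²/s²
m = 7.208×10¹⁷ / 9×10¹⁶ = 8.009 kg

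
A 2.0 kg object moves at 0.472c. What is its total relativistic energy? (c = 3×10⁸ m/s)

γ = 1/√(1 - 0.472²) = 1.1343
mc² = 2.0 × (3×10⁸)² = 1.800×10¹⁷ J
E = γmc² = 1.1343 × 1.800×10¹⁷ = 2.042×10¹⁷ J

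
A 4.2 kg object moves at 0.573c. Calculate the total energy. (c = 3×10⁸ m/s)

γ = 1/√(1 - 0.573²) = 1.220
mc² = 4.2 × (3×10⁸)² = 3.780×10¹⁷ J
E = γmc² = 1.220 × 3.780×10¹⁷ = 4.612×10¹⁷ J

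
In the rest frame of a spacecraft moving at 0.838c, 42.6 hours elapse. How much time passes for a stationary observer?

Proper time Δt₀ = 42.6 hours
γ = 1/√(1 - 0.838²) = 1.8326
Δt = γΔt₀ = 1.8326 × 42.6 = 78.07 hours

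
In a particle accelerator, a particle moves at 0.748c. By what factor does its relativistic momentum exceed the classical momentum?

p_rel = γmv, p_class = mv
Ratio = γ = 1/√(1 - 0.748²)
= 1/√(0.440496) = 1.507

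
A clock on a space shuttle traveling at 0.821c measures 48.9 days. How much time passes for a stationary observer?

Proper time Δt₀ = 48.9 days
γ = 1/√(1 - 0.821²) = 1.7515
Δt = γΔt₀ = 1.7515 × 48.9 = 85.65 days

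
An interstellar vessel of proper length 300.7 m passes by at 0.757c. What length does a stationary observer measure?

Proper length L₀ = 300.7 m
γ = 1/√(1 - 0.757²) = 1.530
L = L₀/γ = 300.7/1.530 = 196.5 m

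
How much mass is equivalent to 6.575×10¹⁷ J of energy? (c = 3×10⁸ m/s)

From E = mc², we get m = E/c²
c² = (3×10⁸)² = 9×10¹⁶ m²/s²
m = 6.575×10¹⁷ / 9×10¹⁶ = 7.306 kg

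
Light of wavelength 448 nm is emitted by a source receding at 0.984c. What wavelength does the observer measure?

β = 0.984
Wavelength Doppler factor = √(1.984/0.016) = √(124.0) = 11.136
λ_obs = 448 × 11.136 = 4989 nm (redshift)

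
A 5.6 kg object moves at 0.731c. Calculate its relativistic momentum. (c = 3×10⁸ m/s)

γ = 1/√(1 - 0.731²) = 1.4655
v = 0.731 × 3×10⁸ = 2.193×10⁸ m/s
p = γmv = 1.4655 × 5.6 × 2.193×10⁸ = 1.800×10⁹ kg·m/s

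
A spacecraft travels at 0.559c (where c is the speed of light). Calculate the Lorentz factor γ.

v/c = 0.559, so (v/c)² = 0.312481
1 - (v/c)² = 0.687519
γ = 1/√(0.687519) = 1.206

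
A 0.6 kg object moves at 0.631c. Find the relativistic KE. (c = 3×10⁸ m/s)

γ = 1/√(1 - 0.631²) = 1.289
γ - 1 = 0.2890
KE = (γ-1)mc² = 0.2890 × 0.6 × (3×10⁸)² = 1.561×10¹⁶ J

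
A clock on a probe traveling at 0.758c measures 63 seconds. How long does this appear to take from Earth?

Proper time Δt₀ = 63 seconds
γ = 1/√(1 - 0.758²) = 1.5331
Δt = γΔt₀ = 1.5331 × 63 = 96.59 seconds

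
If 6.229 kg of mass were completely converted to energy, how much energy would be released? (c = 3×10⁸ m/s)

Using E = mc²:
c² = (3×10⁸)² = 9×10¹⁶ m²/s²
E = 6.229 × 9×10¹⁶ = 5.606×10¹⁷ J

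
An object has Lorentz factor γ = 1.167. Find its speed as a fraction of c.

From γ = 1/√(1 - v²/c²):
1/γ² = 1/1.167² = 0.7343
v²/c² = 1 - 0.7343 = 0.2657
v/c = √(0.2657) = 0.5155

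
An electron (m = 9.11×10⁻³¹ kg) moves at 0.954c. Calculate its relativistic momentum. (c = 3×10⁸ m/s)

γ = 1/√(1 - 0.954²) = 3.3355
v = 0.954 × 3×10⁸ = 2.862×10⁸ m/s
p = γmv = 3.3355 × 9.11×10⁻³¹ × 2.862×10⁸ = 8.697×10⁻²² kg·m/s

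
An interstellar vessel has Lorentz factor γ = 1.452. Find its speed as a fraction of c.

From γ = 1/√(1 - v²/c²):
1/γ² = 1/1.452² = 0.47431
v²/c² = 1 - 0.47431 = 0.52569
v/c = √(0.52569) = 0.7250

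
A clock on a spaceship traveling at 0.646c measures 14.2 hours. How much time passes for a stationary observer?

Proper time Δt₀ = 14.2 hours
γ = 1/√(1 - 0.646²) = 1.310
Δt = γΔt₀ = 1.310 × 14.2 = 18.60 hours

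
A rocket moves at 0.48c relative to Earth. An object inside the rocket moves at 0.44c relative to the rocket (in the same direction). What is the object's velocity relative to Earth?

u = (u' + v)/(1 + u'v/c²)
Numerator: 0.44 + 0.48 = 0.92
Denominator: 1 + 0.2112 = 1.2112
u = 0.92/1.2112 = 0.7596c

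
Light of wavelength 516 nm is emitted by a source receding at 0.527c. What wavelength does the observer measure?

β = 0.527
Wavelength Doppler factor = √(1.527/0.473) = √(3.22833) = 1.7968
λ_obs = 516 × 1.7968 = 927.1 nm (redshift)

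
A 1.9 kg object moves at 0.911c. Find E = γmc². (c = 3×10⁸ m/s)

γ = 1/√(1 - 0.911²) = 2.4248
mc² = 1.9 × (3×10⁸)² = 1.710×10¹⁷ J
E = γmc² = 2.4248 × 1.710×10¹⁷ = 4.146×10¹⁷ J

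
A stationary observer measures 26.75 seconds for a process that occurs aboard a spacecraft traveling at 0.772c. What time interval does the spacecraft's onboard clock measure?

Dilated time Δt = 26.75 seconds
γ = 1/√(1 - 0.772²) = 1.5733
Δt₀ = Δt/γ = 26.75/1.5733 = 17.00 seconds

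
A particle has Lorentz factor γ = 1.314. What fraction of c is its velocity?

From γ = 1/√(1 - v²/c²):
1/γ² = 1/1.314² = 0.5792
v²/c² = 1 - 0.5792 = 0.4208
v/c = √(0.4208) = 0.6487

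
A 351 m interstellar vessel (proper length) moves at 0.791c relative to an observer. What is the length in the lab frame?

Proper length L₀ = 351 m
γ = 1/√(1 - 0.791²) = 1.6345
L = L₀/γ = 351/1.6345 = 214.7 m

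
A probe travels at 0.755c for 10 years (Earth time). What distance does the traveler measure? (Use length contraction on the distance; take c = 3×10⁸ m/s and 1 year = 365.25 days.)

Earth distance: d = v × t = 0.755c × 10 yr = 7.148×10¹⁶ m
γ = 1.525
d' = d/γ = 7.148×10¹⁶/1.525 = 4.687×10¹⁶ m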